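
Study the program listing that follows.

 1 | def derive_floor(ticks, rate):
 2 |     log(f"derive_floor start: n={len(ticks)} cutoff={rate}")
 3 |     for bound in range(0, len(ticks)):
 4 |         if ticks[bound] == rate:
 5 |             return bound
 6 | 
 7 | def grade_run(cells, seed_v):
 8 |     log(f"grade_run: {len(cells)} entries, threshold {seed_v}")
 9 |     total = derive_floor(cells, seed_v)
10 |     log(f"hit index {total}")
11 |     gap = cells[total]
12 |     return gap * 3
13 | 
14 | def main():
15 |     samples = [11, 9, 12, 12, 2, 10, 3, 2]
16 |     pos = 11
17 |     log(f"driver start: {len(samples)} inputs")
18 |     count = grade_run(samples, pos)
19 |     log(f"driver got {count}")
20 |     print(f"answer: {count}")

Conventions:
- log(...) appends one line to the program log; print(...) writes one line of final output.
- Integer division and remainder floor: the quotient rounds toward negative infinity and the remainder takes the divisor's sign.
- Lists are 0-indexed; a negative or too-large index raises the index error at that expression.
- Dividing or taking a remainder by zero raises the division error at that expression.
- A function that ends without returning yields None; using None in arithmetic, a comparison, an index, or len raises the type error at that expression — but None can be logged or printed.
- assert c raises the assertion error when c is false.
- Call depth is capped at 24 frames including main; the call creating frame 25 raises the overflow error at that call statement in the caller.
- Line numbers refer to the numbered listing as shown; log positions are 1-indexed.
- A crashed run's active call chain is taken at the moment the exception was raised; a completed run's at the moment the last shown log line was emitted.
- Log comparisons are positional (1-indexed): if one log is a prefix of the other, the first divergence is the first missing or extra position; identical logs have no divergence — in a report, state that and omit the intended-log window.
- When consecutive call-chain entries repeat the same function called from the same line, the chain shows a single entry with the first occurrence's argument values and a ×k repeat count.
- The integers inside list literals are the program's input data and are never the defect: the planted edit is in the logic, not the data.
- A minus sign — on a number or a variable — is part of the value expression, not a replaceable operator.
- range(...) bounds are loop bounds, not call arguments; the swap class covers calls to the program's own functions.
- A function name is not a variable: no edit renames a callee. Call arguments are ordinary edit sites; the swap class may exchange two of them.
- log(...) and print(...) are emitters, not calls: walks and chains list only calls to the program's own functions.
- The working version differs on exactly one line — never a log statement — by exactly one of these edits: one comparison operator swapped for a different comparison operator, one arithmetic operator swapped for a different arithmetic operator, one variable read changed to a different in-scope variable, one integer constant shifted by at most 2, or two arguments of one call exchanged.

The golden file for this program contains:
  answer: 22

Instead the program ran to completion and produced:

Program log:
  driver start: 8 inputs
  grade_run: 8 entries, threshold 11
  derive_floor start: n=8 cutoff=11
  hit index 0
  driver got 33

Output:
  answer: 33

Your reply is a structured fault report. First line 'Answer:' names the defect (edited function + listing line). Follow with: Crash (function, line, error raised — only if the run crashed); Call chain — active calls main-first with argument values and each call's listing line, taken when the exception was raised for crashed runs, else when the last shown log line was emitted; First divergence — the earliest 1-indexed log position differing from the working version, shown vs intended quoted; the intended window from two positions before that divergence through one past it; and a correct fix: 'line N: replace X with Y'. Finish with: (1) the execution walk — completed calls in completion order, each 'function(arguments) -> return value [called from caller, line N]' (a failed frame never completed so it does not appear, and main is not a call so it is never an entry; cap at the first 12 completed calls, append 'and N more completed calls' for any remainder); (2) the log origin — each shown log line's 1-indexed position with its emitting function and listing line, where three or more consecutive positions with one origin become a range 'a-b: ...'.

Answer: the defect is in grade_run at line 12.
Key fact: The earliest visible damage is log position 5 — 'driver got 33' rather than the intended 'driver got 22'.
Call chain: main.
First divergence: position 5; shown 'driver got 33' vs intended 'driver got 22'.
Intended log window:
  3: derive_floor start: n=8 cutoff=11
  4: hit index 0
  5: driver got 22
Execution walk:
  derive_floor([11, 9, 12, 12, 2, 10, 3, 2], 11) -> 0  [called from grade_run, line 9]
  grade_run([11, 9, 12, 12, 2, 10, 3, 2], 11) -> 33  [called from main, line 18]
Log origin:
  1: from main, line 17
  2: from grade_run, line 8
  3: from derive_floor, line 2
  4: from grade_run, line 10
  5: from main, line 19
A correct fix: line 12: replace `3` with `2`.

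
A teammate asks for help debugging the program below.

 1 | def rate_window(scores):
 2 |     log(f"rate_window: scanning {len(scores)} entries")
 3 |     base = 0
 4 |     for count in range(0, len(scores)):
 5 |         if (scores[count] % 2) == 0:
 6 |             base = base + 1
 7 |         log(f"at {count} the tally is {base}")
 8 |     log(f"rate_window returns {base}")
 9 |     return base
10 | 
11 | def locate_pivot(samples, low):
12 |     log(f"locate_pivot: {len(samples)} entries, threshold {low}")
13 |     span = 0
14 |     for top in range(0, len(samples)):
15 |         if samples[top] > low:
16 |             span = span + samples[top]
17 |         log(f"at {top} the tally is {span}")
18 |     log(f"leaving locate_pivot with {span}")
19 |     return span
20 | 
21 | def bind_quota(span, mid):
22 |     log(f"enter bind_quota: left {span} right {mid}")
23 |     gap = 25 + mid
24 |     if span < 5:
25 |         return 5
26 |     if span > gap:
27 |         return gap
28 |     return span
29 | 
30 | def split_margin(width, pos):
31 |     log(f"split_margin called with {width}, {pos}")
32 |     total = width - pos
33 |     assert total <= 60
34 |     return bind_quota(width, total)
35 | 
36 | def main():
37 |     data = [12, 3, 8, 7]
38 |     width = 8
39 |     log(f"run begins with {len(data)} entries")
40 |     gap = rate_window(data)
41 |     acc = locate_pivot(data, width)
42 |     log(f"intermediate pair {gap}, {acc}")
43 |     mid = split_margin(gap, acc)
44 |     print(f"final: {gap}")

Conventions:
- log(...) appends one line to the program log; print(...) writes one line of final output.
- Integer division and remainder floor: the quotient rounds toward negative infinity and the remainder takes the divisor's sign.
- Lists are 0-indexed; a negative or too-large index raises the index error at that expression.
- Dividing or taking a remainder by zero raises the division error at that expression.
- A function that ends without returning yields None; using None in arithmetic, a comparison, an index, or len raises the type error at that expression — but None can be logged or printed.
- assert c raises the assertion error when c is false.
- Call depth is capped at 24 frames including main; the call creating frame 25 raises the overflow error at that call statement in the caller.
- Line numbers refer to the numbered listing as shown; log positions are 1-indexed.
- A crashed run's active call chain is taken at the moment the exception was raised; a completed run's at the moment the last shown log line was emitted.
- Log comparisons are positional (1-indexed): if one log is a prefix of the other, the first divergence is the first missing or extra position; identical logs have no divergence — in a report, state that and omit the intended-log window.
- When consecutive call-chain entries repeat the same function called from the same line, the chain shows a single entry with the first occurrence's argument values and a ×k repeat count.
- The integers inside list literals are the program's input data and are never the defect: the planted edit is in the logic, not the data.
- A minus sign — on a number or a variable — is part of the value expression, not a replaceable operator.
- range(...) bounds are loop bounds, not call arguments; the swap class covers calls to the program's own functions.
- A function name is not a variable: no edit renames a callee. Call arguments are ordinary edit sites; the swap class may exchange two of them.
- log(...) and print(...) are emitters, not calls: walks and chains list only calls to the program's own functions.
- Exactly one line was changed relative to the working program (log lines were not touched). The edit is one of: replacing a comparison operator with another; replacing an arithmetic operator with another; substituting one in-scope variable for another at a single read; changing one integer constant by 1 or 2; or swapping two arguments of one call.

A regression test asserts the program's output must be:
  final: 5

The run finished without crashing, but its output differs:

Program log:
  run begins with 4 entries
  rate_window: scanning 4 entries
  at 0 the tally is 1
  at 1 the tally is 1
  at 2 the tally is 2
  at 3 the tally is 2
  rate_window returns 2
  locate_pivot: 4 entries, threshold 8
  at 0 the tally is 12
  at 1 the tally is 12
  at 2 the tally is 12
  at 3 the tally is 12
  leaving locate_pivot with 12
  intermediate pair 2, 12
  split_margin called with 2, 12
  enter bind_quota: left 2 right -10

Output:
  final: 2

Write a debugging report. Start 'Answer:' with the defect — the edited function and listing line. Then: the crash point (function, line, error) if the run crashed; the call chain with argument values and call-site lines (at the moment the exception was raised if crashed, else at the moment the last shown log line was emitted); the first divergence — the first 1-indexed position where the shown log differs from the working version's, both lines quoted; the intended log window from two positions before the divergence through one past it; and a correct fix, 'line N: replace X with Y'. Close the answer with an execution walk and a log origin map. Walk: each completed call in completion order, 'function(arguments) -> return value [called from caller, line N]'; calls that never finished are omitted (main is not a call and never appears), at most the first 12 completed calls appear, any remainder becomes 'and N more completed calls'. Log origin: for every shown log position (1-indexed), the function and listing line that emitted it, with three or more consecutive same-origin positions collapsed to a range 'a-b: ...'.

Answer: the defect is in main at line 44.
Core observation: Every logged value matches the working version; the printed result is what differs.
Call chain: main -> split_margin(2, 12) (called at line 43) -> bind_quota(2, -10) (called at line 34).
First divergence: none (the log streams are identical).
Execution walk:
  rate_window([12, 3, 8, 7]) -> 2  [called from main, line 40]
  locate_pivot([12, 3, 8, 7], 8) -> 12  [called from main, line 41]
  bind_quota(2, -10) -> 5  [called from split_margin, line 34]
  split_margin(2, 12) -> 5  [called from main, line 43]
Log origins:
  1: emitted by main (line 39)
  2: emitted by rate_window (line 2)
  3-6: emitted by rate_window (line 7)
  7: emitted by rate_window (line 8)
  8: emitted by locate_pivot (line 12)
  9-12: emitted by locate_pivot (line 17)
  13: emitted by locate_pivot (line 18)
  14: emitted by main (line 42)
  15: emitted by split_margin (line 31)
  16: emitted by bind_quota (line 22)
A correct fix: line 44: replace `gap` with `mid`.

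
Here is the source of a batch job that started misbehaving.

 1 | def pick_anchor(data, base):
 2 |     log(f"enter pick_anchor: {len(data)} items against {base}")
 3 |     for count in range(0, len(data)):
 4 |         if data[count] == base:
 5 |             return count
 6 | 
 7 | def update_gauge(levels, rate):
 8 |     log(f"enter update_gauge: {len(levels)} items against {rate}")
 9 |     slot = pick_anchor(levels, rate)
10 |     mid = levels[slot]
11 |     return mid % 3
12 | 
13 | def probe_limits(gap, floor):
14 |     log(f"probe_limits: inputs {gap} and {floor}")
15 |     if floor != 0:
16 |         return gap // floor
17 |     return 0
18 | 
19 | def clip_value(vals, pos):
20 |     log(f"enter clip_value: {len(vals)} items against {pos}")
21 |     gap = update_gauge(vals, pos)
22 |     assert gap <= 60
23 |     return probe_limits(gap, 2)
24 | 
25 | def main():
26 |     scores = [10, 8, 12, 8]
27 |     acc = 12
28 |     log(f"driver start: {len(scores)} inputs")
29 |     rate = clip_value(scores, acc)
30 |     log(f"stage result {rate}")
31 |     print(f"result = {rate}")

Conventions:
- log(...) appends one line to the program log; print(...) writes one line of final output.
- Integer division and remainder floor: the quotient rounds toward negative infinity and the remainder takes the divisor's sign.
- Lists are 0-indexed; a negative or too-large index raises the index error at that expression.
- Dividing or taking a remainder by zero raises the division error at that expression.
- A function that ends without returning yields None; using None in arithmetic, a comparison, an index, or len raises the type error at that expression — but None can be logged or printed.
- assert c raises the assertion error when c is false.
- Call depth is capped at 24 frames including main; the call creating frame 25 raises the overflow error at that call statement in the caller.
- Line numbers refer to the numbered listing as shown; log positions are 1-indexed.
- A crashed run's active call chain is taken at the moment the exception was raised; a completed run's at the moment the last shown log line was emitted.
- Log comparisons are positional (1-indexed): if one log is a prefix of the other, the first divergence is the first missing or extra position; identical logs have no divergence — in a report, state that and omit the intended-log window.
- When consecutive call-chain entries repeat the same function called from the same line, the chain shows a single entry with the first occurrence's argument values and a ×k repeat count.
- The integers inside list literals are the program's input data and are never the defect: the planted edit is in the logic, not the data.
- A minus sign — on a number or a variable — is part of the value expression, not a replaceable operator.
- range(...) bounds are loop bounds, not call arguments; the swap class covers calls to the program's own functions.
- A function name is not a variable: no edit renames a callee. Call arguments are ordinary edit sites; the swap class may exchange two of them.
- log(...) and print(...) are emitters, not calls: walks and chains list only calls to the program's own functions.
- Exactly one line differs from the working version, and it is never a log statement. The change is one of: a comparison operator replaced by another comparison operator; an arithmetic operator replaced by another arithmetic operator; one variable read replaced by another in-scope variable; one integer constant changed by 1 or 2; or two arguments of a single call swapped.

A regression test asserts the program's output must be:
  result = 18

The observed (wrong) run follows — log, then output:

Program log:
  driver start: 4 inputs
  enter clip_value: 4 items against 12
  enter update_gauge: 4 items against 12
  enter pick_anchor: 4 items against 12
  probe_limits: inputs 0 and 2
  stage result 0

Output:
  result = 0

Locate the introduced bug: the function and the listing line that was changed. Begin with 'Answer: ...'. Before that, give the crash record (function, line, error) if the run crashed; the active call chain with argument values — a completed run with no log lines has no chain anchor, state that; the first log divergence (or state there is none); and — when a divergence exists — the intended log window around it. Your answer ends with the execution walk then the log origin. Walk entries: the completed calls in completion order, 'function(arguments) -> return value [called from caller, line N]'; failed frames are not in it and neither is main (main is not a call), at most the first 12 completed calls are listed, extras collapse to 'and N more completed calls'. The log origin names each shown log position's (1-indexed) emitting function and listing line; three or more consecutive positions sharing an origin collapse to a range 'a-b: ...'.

Answer: the defect is in update_gauge at line 11.
Core observation: The earliest visible damage is log position 5 — 'probe_limits: inputs 0 and 2' rather than the intended 'probe_limits: inputs 36 and 2'.
Call chain: main.
First divergence: position 5 — the shown line 'probe_limits: inputs 0 and 2' should read 'probe_limits: inputs 36 and 2'.
Intended log window:
  3: enter update_gauge: 4 items against 12
  4: enter pick_anchor: 4 items against 12
  5: probe_limits: inputs 36 and 2
  6: stage result 18
Execution walk:
  pick_anchor([10, 8, 12, 8], 12) -> 2  [called from update_gauge, line 9]
  update_gauge([10, 8, 12, 8], 12) -> 0  [called from clip_value, line 21]
  probe_limits(0, 2) -> 0  [called from clip_value, line 23]
  clip_value([10, 8, 12, 8], 12) -> 0  [called from main, line 29]
Log line origins:
  1 — main, line 28
  2 — clip_value, line 20
  3 — update_gauge, line 8
  4 — pick_anchor, line 2
  5 — probe_limits, line 14
  6 — main, line 30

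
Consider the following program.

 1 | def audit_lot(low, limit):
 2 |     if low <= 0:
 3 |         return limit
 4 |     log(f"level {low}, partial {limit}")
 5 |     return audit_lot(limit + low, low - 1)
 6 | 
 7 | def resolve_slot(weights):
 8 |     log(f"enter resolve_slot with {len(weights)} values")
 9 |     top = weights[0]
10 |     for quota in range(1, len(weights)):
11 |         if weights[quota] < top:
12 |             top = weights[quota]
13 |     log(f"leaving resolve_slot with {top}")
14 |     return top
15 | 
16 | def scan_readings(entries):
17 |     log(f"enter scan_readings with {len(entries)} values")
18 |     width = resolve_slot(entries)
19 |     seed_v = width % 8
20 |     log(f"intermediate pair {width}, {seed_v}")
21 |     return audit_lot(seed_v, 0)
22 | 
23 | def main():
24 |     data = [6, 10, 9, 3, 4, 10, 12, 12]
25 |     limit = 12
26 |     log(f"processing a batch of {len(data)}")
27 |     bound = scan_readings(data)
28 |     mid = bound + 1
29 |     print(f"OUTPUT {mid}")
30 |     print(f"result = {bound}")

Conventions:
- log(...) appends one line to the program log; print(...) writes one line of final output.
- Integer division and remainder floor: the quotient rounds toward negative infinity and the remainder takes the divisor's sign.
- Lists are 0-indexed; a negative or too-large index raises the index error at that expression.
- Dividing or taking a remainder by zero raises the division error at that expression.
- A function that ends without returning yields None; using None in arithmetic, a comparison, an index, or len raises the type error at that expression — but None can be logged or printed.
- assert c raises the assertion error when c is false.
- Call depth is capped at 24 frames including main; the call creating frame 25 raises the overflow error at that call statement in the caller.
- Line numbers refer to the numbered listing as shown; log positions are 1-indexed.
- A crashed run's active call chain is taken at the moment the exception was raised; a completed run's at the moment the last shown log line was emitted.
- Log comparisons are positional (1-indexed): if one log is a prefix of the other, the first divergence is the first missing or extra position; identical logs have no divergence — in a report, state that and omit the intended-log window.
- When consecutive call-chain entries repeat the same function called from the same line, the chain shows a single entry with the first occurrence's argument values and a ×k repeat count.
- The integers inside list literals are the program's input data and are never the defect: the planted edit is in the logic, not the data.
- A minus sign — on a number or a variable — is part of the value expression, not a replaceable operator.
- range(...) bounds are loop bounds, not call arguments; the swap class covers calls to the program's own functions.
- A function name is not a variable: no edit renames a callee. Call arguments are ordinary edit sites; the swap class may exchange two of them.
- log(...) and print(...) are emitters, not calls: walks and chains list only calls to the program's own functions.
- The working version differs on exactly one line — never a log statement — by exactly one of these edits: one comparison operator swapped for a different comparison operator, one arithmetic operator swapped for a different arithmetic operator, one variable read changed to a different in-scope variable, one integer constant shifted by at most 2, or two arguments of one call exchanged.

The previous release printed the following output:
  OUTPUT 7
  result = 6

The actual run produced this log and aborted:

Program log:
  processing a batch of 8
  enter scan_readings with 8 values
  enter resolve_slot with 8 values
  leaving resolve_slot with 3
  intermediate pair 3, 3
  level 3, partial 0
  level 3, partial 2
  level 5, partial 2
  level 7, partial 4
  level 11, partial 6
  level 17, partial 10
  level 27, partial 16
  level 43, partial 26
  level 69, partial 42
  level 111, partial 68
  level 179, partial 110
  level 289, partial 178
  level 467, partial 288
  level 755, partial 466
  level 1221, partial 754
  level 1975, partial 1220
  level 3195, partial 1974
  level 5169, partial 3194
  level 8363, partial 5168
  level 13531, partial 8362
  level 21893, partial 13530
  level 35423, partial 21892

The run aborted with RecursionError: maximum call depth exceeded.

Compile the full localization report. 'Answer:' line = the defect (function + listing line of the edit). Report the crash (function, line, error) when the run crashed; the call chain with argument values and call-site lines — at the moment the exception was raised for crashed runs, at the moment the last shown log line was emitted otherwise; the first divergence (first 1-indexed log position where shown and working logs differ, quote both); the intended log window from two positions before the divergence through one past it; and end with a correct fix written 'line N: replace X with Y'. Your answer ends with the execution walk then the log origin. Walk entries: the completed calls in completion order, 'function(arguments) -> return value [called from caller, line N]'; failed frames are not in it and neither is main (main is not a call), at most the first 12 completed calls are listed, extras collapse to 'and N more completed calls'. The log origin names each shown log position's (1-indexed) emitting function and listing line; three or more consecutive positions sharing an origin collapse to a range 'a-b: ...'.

Answer: the defect is in audit_lot at line 5.
Key observation: Log line 7 is where behavior first shows: 'level 3, partial 2' appears instead of 'level 2, partial 3'.
Crash: audit_lot, line 5, RecursionError.
Call chain: main -> scan_readings([6, 10, 9, 3, 4, 10, 12, 12]) (called at line 27) -> audit_lot(3, 0) (called at line 21) -> audit_lot(3, 2) (called at line 5) ×21.
First divergence: at position 7 the run shows 'level 3, partial 2' where the working version logs 'level 2, partial 3'.
Intended log window:
  5: intermediate pair 3, 3
  6: level 3, partial 0
  7: level 2, partial 3
  8: level 1, partial 5
Execution walk:
  resolve_slot([6, 10, 9, 3, 4, 10, 12, 12]) -> 3  [called from scan_readings, line 18]
Log line origins:
  1 — main, line 26
  2 — scan_readings, line 17
  3 — resolve_slot, line 8
  4 — resolve_slot, line 13
  5 — scan_readings, line 20
  6-27 — audit_lot, line 4
A correct fix: line 5: replace `audit_lot(limit + low, low - 1)` with `audit_lot(low - 1, limit + low)`.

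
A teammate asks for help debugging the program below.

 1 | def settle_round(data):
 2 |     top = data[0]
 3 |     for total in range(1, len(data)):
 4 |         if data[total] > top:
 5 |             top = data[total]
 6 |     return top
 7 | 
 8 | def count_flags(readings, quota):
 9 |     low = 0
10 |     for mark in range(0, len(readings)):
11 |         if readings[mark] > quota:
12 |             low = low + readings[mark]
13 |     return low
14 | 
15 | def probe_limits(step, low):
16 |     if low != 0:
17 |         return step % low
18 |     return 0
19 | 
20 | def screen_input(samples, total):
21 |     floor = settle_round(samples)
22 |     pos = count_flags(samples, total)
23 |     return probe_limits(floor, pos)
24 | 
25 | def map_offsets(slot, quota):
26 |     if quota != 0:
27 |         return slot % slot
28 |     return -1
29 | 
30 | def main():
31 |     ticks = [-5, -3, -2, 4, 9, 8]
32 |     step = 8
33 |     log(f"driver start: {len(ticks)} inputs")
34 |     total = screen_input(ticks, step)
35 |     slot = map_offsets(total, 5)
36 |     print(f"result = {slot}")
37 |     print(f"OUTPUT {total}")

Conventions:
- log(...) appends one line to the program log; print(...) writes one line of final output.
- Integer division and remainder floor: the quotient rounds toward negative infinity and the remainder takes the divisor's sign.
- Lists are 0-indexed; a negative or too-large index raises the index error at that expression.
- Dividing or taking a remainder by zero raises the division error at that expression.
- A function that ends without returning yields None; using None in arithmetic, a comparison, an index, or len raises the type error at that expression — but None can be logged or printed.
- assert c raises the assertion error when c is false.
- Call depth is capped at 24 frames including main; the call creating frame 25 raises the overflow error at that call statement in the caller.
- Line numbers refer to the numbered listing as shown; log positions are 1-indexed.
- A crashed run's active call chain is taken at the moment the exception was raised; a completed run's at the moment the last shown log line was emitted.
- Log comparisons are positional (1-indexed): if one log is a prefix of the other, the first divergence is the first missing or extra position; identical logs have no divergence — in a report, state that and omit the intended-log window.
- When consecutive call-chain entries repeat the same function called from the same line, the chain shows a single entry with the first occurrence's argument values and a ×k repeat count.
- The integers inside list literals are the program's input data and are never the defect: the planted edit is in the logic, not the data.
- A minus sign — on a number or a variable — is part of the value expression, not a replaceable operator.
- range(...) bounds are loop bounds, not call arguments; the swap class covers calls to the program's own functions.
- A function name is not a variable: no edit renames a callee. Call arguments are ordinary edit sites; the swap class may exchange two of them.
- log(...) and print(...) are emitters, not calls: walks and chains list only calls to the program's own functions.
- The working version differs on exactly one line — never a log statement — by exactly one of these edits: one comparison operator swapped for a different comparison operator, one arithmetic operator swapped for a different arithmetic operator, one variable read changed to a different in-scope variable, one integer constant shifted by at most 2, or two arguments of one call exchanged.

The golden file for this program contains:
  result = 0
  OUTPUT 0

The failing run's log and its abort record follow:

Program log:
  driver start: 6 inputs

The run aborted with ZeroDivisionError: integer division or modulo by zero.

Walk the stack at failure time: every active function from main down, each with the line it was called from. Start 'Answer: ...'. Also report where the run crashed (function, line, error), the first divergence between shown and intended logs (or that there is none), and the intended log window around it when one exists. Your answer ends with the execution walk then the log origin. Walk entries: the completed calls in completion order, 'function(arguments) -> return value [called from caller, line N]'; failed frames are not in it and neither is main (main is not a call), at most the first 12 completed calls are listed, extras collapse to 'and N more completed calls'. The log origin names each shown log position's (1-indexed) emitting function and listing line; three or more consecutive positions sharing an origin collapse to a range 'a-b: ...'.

Answer: main -> map_offsets (called at line 35).
Core observation: The log gives no warning — it matches the intended run right up to the abort.
Crash: map_offsets, line 27, ZeroDivisionError.
First divergence: there is none — every log position agrees.
Execution walk:
  settle_round([-5, -3, -2, 4, 9, 8]) -> 9  [called from screen_input, line 21]
  count_flags([-5, -3, -2, 4, 9, 8], 8) -> 9  [called from screen_input, line 22]
  probe_limits(9, 9) -> 0  [called from screen_input, line 23]
  screen_input([-5, -3, -2, 4, 9, 8], 8) -> 0  [called from main, line 34]
Origin of each log line:
  1: logged in main at line 33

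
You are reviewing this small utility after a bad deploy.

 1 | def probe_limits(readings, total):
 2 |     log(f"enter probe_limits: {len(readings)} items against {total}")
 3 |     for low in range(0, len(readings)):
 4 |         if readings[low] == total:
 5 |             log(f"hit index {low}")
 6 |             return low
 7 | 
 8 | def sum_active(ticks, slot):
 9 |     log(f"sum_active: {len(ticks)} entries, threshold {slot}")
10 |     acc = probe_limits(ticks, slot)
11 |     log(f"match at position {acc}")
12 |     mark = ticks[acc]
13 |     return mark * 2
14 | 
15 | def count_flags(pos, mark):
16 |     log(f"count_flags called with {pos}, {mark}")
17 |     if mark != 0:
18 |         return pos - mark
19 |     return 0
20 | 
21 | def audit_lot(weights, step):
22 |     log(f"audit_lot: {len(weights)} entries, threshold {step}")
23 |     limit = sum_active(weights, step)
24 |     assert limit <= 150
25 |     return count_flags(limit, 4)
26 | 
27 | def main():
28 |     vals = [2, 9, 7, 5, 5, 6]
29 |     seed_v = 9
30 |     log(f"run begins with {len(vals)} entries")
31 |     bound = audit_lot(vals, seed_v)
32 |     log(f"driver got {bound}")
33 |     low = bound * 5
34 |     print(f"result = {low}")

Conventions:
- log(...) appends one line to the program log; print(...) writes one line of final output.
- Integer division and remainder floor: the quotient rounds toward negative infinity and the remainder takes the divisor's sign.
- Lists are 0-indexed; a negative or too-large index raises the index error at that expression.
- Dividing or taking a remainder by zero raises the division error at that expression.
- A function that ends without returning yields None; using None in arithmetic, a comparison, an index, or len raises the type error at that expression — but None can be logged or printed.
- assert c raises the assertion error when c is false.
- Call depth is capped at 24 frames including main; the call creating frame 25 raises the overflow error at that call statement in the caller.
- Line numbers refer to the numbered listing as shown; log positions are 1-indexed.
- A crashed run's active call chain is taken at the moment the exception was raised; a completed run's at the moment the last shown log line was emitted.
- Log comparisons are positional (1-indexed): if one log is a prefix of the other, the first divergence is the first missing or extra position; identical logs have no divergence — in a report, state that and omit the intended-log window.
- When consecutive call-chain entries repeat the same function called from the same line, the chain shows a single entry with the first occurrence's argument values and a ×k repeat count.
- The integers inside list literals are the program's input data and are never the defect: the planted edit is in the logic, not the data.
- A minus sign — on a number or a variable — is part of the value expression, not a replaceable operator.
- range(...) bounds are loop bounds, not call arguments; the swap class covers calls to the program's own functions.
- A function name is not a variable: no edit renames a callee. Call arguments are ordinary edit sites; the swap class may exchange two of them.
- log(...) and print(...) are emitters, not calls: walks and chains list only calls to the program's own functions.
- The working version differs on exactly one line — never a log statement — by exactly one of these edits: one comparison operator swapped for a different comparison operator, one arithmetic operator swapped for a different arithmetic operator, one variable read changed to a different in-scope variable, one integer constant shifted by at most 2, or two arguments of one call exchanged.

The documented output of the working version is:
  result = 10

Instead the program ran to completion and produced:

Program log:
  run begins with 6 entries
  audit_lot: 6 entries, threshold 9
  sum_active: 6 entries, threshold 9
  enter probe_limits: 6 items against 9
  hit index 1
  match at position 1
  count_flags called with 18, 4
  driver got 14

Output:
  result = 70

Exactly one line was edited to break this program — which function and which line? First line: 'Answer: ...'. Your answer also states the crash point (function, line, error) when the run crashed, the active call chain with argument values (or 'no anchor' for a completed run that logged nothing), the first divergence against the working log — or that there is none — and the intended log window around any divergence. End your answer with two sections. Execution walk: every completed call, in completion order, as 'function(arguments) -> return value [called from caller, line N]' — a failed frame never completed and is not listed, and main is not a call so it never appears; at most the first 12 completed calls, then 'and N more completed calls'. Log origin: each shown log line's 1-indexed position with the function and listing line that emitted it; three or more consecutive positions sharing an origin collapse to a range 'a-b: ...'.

Answer: the defect is in count_flags at line 18.
Key fact: Position 8 is the first bad log line: 'driver got 14' should read 'driver got 2'.
Call chain: main.
First divergence: position 8 — shown 'driver got 14', intended 'driver got 2'.
Intended log window:
  6: match at position 1
  7: count_flags called with 18, 4
  8: driver got 2
Execution walk:
  probe_limits([2, 9, 7, 5, 5, 6], 9) -> 1  [called from sum_active, line 10]
  sum_active([2, 9, 7, 5, 5, 6], 9) -> 18  [called from audit_lot, line 23]
  count_flags(18, 4) -> 14  [called from audit_lot, line 25]
  audit_lot([2, 9, 7, 5, 5, 6], 9) -> 14  [called from main, line 31]
Origin of each log line:
  1: from main, line 30
  2: from audit_lot, line 22
  3: from sum_active, line 9
  4: from probe_limits, line 2
  5: from probe_limits, line 5
  6: from sum_active, line 11
  7: from count_flags, line 16
  8: from main, line 32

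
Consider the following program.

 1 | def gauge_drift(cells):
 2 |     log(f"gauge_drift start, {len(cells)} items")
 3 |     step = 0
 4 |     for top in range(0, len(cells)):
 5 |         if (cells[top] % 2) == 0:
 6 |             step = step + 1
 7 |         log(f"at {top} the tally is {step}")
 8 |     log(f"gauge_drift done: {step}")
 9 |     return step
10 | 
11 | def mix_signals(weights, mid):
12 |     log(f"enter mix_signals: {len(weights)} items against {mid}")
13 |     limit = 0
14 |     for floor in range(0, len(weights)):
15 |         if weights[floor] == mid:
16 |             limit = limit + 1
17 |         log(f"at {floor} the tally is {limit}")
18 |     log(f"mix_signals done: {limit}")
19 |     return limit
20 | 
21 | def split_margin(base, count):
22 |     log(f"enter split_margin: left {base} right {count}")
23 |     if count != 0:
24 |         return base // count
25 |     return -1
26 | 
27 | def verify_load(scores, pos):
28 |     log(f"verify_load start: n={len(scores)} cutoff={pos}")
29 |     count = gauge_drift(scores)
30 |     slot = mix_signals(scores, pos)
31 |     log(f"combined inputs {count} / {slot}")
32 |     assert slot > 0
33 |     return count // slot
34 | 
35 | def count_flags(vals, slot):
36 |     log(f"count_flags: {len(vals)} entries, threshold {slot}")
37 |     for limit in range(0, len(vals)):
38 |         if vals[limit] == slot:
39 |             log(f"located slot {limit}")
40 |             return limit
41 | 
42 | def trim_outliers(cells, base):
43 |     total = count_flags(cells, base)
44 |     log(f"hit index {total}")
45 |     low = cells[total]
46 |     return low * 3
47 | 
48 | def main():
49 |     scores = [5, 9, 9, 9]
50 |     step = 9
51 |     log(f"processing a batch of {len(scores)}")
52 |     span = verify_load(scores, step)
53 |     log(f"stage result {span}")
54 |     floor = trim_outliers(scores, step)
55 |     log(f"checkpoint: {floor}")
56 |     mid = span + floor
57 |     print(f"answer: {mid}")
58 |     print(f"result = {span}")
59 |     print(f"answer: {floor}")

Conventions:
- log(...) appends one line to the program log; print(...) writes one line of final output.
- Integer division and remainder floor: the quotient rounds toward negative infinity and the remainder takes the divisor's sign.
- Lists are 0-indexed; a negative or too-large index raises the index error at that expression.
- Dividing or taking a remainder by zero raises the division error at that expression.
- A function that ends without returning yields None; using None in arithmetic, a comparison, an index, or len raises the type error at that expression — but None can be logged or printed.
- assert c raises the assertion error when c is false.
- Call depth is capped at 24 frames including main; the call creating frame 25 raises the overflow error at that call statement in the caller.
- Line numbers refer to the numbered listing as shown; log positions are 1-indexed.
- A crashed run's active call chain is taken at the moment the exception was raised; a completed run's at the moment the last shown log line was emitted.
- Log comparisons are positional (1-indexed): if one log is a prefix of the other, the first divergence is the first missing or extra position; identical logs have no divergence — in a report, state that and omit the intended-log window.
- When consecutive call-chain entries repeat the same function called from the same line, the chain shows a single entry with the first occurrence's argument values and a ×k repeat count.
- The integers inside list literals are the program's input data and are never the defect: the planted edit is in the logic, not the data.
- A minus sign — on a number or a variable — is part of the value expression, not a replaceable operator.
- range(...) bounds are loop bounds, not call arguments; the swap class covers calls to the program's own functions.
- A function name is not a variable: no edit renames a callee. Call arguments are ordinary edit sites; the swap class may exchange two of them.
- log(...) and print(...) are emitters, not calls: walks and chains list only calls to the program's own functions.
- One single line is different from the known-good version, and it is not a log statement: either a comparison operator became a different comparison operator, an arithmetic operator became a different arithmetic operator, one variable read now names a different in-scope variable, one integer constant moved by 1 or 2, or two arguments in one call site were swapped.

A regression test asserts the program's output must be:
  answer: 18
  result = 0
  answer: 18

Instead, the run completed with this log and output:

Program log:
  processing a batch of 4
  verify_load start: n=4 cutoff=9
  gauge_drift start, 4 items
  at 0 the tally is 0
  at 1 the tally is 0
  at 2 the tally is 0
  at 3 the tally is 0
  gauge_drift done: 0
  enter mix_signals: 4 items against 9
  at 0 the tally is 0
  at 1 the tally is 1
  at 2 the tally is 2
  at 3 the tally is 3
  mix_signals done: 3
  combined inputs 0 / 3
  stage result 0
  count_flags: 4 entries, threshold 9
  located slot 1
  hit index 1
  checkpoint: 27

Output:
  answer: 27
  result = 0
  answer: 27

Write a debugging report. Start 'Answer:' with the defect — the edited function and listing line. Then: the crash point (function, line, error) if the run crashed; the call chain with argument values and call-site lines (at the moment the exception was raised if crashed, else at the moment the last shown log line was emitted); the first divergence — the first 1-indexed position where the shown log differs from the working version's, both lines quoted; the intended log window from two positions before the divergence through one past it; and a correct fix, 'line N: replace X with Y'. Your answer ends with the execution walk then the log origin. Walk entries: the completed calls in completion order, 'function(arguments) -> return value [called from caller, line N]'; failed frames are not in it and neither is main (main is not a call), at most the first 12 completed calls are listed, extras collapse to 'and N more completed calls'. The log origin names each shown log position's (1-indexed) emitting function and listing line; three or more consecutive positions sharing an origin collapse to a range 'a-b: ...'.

Answer: the defect is in trim_outliers at line 46.
Key observation: Everything matches until log position 20, which reads 'checkpoint: 27' in place of 'checkpoint: 18'.
Call chain: main.
First divergence: position 20 — the shown line 'checkpoint: 27' should read 'checkpoint: 18'.
Intended log window:
  18: located slot 1
  19: hit index 1
  20: checkpoint: 18
Execution walk:
  gauge_drift([5, 9, 9, 9]) -> 0  [called from verify_load, line 29]
  mix_signals([5, 9, 9, 9], 9) -> 3  [called from verify_load, line 30]
  verify_load([5, 9, 9, 9], 9) -> 0  [called from main, line 52]
  count_flags([5, 9, 9, 9], 9) -> 1  [called from trim_outliers, line 43]
  trim_outliers([5, 9, 9, 9], 9) -> 27  [called from main, line 54]
Log origin:
  1: emitted by main (line 51)
  2: emitted by verify_load (line 28)
  3: emitted by gauge_drift (line 2)
  4-7: emitted by gauge_drift (line 7)
  8: emitted by gauge_drift (line 8)
  9: emitted by mix_signals (line 12)
  10-13: emitted by mix_signals (line 17)
  14: emitted by mix_signals (line 18)
  15: emitted by verify_load (line 31)
  16: emitted by main (line 53)
  17: emitted by count_flags (line 36)
  18: emitted by count_flags (line 39)
  19: emitted by trim_outliers (line 44)
  20: emitted by main (line 55)
A correct fix: line 46: replace `3` with `2`.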